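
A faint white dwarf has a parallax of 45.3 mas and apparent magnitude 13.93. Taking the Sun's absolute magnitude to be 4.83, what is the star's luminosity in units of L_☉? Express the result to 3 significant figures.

L/L_☉ ≈ 1.12×10^-3

d = 1/p = 1000/45.3 mas = 22.08 pc
M = m − 5 log₁₀ d + 5 = 13.93 − 5·1.3439 + 5 = 12.210
M − M_☉ = 12.210 − 4.83 = 7.380
L/L_☉ = 10^(−0.4 × 7.380) = 1.116×10^-3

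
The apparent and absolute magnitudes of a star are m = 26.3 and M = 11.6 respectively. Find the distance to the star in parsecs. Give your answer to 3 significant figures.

d ≈ 8710 pc

μ = m − M = 14.700
m − M = 5 log₁₀ d − 5
log₁₀ d = (m − M)/5 + 1 = 3.9400
d = 10^3.9400 = 8710 pc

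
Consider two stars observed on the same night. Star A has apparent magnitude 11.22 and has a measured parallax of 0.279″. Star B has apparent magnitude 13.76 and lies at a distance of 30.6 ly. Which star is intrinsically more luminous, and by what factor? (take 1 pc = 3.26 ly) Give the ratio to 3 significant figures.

Star A is more luminous, by a factor of 1.51.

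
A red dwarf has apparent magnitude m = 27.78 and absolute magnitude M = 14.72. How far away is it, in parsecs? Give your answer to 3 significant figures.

Distance modulus: m − M = 27.78 − (14.72) = 13.060
m − M = 5 log₁₀ d − 5
log₁₀ d = (m − M)/5 + 1 = 3.6120
d = 10^3.6120 = 4093 pc

d ≈ 4090 pc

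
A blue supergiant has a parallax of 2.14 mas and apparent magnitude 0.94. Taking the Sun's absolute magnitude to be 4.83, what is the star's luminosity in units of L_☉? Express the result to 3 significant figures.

d = 1/p = 1000/2.14 mas = 467.3 pc
M = m − 5 log₁₀ d + 5 = 0.94 − 5·2.6696 + 5 = -7.408
M − M_☉ = -7.408 − 4.83 = -12.238
L/L_☉ = 10^(−0.4 × -12.238) = 78550

L/L_☉ ≈ 78600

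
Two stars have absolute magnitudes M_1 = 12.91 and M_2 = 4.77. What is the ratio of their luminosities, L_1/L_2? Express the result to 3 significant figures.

L_1/L_2 ≈ 5.55×10^-4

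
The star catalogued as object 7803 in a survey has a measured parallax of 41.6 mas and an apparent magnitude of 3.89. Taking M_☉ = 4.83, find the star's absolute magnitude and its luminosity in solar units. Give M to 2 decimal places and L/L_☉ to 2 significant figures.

M ≈ 1.99; L/L_☉ ≈ 14

d = 1/p = 1000/41.6 mas = 24.04 pc
M = m − 5 log₁₀ d + 5 = 3.89 − 5·1.3809 + 5 = 1.985
M − M_☉ = 1.985 − 4.83 = -2.845
L/L_☉ = 10^(−0.4 × -2.845) = 13.73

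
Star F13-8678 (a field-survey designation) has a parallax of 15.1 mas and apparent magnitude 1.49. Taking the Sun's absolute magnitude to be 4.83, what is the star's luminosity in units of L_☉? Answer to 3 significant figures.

d = 1/p = 1000/15.1 mas = 66.23 pc
M = m − 5 log₁₀ d + 5 = 1.49 − 5·1.8210 + 5 = -2.615
M − M_☉ = -2.615 − 4.83 = -7.445
L/L_☉ = 10^(−0.4 × -7.445) = 950.7

L/L_☉ ≈ 951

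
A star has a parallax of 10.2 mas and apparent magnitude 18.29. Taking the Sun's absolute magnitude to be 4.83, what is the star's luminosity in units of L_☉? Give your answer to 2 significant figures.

d = 1/p = 1000/10.2 mas = 98.04 pc
M = m − 5 log₁₀ d + 5 = 18.29 − 5·1.9914 + 5 = 13.333
M − M_☉ = 13.333 − 4.83 = 8.503
L/L_☉ = 10^(−0.4 × 8.503) = 3.970×10^-4

L/L_☉ ≈ 4.0×10^-4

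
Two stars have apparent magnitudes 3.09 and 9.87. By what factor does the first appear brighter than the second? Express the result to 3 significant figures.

Magnitude difference = -6.78
Flux ratio = 10^(−0.4 Δm) = 10^(−0.4 × -6.78) = 10^2.712 = 515.2

515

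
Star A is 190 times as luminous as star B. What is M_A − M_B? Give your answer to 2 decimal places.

M_A − M_B ≈ -5.70

Pogson: ΔM = −2.5 log₁₀(ratio) = −2.5 log₁₀(190) = −2.5 × 2.2788 = -5.697
Star A is brighter, so it has the smaller magnitude: the difference is negative.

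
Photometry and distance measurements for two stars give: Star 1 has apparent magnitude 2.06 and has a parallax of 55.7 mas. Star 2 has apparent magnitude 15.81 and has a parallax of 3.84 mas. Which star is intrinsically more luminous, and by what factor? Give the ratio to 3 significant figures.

Star 1 is more luminous, by a factor of 1500.

Star 1: p = 55.7 mas = 0.0557″ → d = 1/p = 17.95 pc
Star 1: M = m − 5 log₁₀ d + 5 = 2.06 − 5·1.2541 + 5 = 0.789
Star 2: p = 3.84 mas = 3.84×10^-3″ → d = 1/p = 260.4 pc
Star 2: M = m − 5 log₁₀ d + 5 = 15.81 − 5·2.4157 + 5 = 8.732
ΔM = M_1 − M_2 = 0.789 − (8.732) = -7.942; smaller M is more luminous → Star 1.
L ratio = 10^(0.4 |ΔM|) = 10^3.177 = 1503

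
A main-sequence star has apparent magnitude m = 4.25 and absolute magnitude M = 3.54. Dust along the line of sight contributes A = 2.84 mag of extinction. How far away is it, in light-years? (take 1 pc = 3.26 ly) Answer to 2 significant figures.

m − M = 5 log₁₀(d/10 pc) + A  ⇒  4.25 − (3.54) − 2.84 = 5 log₁₀(d/10)
-2.130 = 5 log₁₀(d/10)
log₁₀ d = (m − M − A)/5 + 1 = 0.5740
d = 10^0.5740 = 3.750 pc
= 12.22 ly

d ≈ 12 ly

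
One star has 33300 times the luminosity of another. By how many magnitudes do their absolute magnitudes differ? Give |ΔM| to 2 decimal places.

|ΔM| ≈ 11.31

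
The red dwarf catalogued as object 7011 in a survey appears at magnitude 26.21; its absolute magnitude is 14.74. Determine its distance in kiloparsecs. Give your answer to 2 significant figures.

d ≈ 2.0 kpc

μ = m − M = 11.470
m − M = 5 log₁₀ d − 5
log₁₀ d = (m − M)/5 + 1 = 3.2940
d = 10^3.2940 = 1968 pc
= 1.968 kpc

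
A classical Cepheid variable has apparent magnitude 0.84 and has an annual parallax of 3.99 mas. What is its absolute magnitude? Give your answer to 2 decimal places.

M ≈ -6.16

p = 3.99 mas = 3.99×10^-3″ → d = 1/p = 250.6 pc
5 log₁₀(d/10 pc) = 5 log₁₀(250.6) − 5 = 6.995
M = m − 5 log₁₀(d/10) = 0.84 − 6.995 = -6.155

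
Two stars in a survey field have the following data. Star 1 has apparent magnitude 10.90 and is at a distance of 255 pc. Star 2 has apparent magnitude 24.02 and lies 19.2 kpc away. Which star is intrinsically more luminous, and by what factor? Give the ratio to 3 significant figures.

Star 1: M = m − 5 log₁₀ d + 5 = 10.90 − 5·2.4065 + 5 = 3.867
Star 2: d = 19.2 kpc = 19200 pc
Star 2: M = m − 5 log₁₀ d + 5 = 24.02 − 5·4.2833 + 5 = 7.603
ΔM = M_1 − M_2 = 3.867 − (7.603) = -3.736; smaller M is more luminous → Star 1.
L ratio = 10^(0.4 |ΔM|) = 10^1.494 = 31.22

Star 1 is more luminous, by a factor of 31.2.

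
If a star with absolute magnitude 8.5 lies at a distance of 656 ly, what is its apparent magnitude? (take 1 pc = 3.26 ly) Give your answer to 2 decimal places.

m ≈ 15.02

d = 656 ly / 3.26 = 201.2 pc
m = M + 5 log₁₀ d − 5 = 8.5 + 5·2.3037 − 5 = 15.018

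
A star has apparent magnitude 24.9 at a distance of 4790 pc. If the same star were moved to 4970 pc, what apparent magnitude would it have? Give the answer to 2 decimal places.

Flux ∝ 1/d², so Δm = 5 log₁₀(d₂/d₁) = 5 log₁₀(4970/4790) = 0.080
m₂ = m₁ + Δm = 24.9 + (0.080) = 24.980

m ≈ 24.98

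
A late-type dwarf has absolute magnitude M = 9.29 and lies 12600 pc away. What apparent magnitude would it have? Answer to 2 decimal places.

m = M + 5 log₁₀ d − 5 = 9.29 + 5·4.1004 − 5 = 24.792

m ≈ 24.79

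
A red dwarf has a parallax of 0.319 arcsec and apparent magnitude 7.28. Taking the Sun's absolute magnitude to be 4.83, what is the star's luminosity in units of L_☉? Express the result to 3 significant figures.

d = 1/p = 1/0.319″ = 3.135 pc
M = m − 5 log₁₀ d + 5 = 7.28 − 5·0.4962 + 5 = 9.799
M − M_☉ = 9.799 − 4.83 = 4.969
L/L_☉ = 10^(−0.4 × 4.969) = 0.01029

L/L_☉ ≈ 0.0103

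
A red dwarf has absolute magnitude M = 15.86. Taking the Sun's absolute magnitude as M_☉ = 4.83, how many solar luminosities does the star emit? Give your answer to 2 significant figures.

L/L_☉ ≈ 3.9×10^-5

M − M_☉ = 15.86 − 4.83 = 11.030
L/L_☉ = 10^(−0.4 (M − M_☉)) = 10^-4.412 = 3.873×10^-5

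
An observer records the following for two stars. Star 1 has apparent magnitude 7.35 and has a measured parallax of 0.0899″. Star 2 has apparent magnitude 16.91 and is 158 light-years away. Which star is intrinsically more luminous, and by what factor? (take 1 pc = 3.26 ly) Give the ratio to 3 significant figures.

Star 1: d = 1/p = 1/0.0899″ = 11.12 pc
Star 1: M = m − 5 log₁₀ d + 5 = 7.35 − 5·1.0462 + 5 = 7.119
Star 2: d = 158 ly / 3.26 = 48.47 pc
Star 2: M = m − 5 log₁₀ d + 5 = 16.91 − 5·1.6854 + 5 = 13.483
ΔM = M_1 − M_2 = 7.119 − (13.483) = -6.364; smaller M is more luminous → Star 1.
L ratio = 10^(0.4 |ΔM|) = 10^2.546 = 351.2

Star 1 is more luminous, by a factor of 351.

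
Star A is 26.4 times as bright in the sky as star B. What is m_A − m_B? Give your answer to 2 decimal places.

m_A − m_B ≈ -3.55

Pogson: Δm = −2.5 log₁₀(ratio) = −2.5 log₁₀(26.4) = −2.5 × 1.4216 = -3.554
Star A is brighter, so it has the smaller magnitude: the difference is negative.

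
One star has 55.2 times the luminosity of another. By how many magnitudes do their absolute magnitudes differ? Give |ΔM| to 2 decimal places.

|ΔM| ≈ 4.35

Pogson: ΔM = −2.5 log₁₀(ratio) = −2.5 log₁₀(55.2) = −2.5 × 1.7419 = -4.355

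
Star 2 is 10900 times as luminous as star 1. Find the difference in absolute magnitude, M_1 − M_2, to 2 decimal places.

M_1 − M_2 ≈ 10.09

Pogson: ΔM = −2.5 log₁₀(ratio) = −2.5 log₁₀(10900) = −2.5 × 4.0374 = -10.094
Star 2 is brighter so has the smaller magnitude: M_1 − M_2 is positive.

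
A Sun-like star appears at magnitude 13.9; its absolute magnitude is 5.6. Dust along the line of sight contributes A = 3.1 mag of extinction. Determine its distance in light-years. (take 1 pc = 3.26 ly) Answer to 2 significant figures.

m − M = 5 log₁₀(d/10 pc) + A  ⇒  13.9 − (5.6) − 3.1 = 5 log₁₀(d/10)
5.200 = 5 log₁₀(d/10)
log₁₀ d = (m − M − A)/5 + 1 = 2.0400
d = 10^2.0400 = 109.6 pc
= 357.5 ly

d ≈ 360 ly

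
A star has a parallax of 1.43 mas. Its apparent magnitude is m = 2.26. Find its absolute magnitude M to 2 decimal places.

M ≈ -6.96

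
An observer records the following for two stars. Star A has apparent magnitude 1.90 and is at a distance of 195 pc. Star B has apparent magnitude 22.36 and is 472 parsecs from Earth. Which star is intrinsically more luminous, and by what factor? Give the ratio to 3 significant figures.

Star A: M = m − 5 log₁₀ d + 5 = 1.90 − 5·2.2900 + 5 = -4.550
Star B: M = m − 5 log₁₀ d + 5 = 22.36 − 5·2.6739 + 5 = 13.990
ΔM = M_A − M_B = -4.550 − (13.990) = -18.540; smaller M is more luminous → Star A.
L ratio = 10^(0.4 |ΔM|) = 10^7.416 = 2.607×10^7

Star A is more luminous, by a factor of 2.61×10^7.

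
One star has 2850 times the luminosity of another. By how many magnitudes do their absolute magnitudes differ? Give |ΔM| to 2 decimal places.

|ΔM| ≈ 8.64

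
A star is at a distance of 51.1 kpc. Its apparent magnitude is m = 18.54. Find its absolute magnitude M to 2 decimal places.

d = 51.1 kpc = 51100 pc
5 log₁₀(d/10 pc) = 5 log₁₀(51100) − 5 = 18.542
M = m − 5 log₁₀(d/10) = 18.54 − 18.542 = -0.002

M ≈ -0.00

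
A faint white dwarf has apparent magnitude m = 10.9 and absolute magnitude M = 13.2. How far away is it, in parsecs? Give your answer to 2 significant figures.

d ≈ 3.5 pc

μ = m − M = -2.300
m − M = 5 log₁₀ d − 5
log₁₀ d = (m − M)/5 + 1 = 0.5400
d = 10^0.5400 = 3.467 pc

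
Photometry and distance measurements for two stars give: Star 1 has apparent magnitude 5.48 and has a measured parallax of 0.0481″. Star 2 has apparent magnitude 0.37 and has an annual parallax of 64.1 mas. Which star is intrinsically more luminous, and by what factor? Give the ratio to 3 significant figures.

Star 1: d = 1/p = 1/0.0481″ = 20.79 pc
Star 1: M = m − 5 log₁₀ d + 5 = 5.48 − 5·1.3179 + 5 = 3.891
Star 2: p = 64.1 mas = 0.0641″ → d = 1/p = 15.60 pc
Star 2: M = m − 5 log₁₀ d + 5 = 0.37 − 5·1.1931 + 5 = -0.596
ΔM = M_1 − M_2 = 3.891 − (-0.596) = 4.486; smaller M is more luminous → Star 2.
L ratio = 10^(0.4 |ΔM|) = 10^1.795 = 62.31

Star 2 is more luminous, by a factor of 62.3.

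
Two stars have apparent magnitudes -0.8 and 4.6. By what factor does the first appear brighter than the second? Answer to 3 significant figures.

145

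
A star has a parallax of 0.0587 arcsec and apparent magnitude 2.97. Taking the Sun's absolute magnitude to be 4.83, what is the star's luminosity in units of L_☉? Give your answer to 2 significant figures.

L/L_☉ ≈ 16

d = 1/p = 1/0.0587″ = 17.04 pc
M = m − 5 log₁₀ d + 5 = 2.97 − 5·1.2314 + 5 = 1.813
M − M_☉ = 1.813 − 4.83 = -3.017
L/L_☉ = 10^(−0.4 × -3.017) = 16.10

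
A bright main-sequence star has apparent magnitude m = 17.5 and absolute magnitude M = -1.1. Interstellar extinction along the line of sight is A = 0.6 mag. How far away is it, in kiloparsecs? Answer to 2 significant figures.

d ≈ 40 kpc

m − M = 5 log₁₀(d/10 pc) + A  ⇒  17.5 − (-1.1) − 0.6 = 5 log₁₀(d/10)
18.000 = 5 log₁₀(d/10)
log₁₀ d = (m − M − A)/5 + 1 = 4.6000
d = 10^4.6000 = 39810 pc
= 39.81 kpc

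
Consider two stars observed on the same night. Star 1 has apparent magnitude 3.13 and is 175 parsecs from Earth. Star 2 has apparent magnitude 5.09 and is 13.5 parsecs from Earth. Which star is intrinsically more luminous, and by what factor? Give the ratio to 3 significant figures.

Star 1 is more luminous, by a factor of 1020.

Star 1: M = m − 5 log₁₀ d + 5 = 3.13 − 5·2.2430 + 5 = -3.085
Star 2: M = m − 5 log₁₀ d + 5 = 5.09 − 5·1.1303 + 5 = 4.438
ΔM = M_1 − M_2 = -3.085 − (4.438) = -7.524; smaller M is more luminous → Star 1.
L ratio = 10^(0.4 |ΔM|) = 10^3.009 = 1022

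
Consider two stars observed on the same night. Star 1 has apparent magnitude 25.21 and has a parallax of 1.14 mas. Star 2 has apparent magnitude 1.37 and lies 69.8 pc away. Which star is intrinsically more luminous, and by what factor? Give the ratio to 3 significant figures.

Star 2 is more luminous, by a factor of 2.18×10^7.

Star 1: p = 1.14 mas = 1.14×10^-3″ → d = 1/p = 877.2 pc
Star 1: M = m − 5 log₁₀ d + 5 = 25.21 − 5·2.9431 + 5 = 15.495
Star 2: M = m − 5 log₁₀ d + 5 = 1.37 − 5·1.8439 + 5 = -2.849
ΔM = M_1 − M_2 = 15.495 − (-2.849) = 18.344; smaller M is more luminous → Star 2.
L ratio = 10^(0.4 |ΔM|) = 10^7.338 = 2.175×10^7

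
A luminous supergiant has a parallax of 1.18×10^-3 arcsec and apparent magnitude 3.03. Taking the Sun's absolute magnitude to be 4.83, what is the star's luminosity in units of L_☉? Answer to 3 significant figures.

d = 1/p = 1/1.18×10^-3″ = 847.5 pc
M = m − 5 log₁₀ d + 5 = 3.03 − 5·2.9281 + 5 = -6.611
M − M_☉ = -6.611 − 4.83 = -11.441
L/L_☉ = 10^(−0.4 × -11.441) = 37690

L/L_☉ ≈ 37700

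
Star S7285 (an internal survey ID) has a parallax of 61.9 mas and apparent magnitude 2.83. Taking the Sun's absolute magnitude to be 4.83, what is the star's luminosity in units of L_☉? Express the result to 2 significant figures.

L/L_☉ ≈ 16

d = 1/p = 1000/61.9 mas = 16.16 pc
M = m − 5 log₁₀ d + 5 = 2.83 − 5·1.2083 + 5 = 1.788
M − M_☉ = 1.788 − 4.83 = -3.042
L/L_☉ = 10^(−0.4 × -3.042) = 16.47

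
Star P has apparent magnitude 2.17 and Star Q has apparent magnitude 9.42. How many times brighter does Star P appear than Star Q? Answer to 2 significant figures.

790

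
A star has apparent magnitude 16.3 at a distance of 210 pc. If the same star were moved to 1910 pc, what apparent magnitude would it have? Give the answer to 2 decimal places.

Flux ∝ 1/d², so Δm = 5 log₁₀(d₂/d₁) = 5 log₁₀(1910/210) = 4.794
m₂ = m₁ + Δm = 16.3 + (4.794) = 21.094

m ≈ 21.09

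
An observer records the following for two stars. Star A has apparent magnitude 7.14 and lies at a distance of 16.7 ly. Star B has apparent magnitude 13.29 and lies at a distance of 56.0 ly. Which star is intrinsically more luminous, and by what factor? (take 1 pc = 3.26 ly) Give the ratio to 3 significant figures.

Star A is more luminous, by a factor of 25.6.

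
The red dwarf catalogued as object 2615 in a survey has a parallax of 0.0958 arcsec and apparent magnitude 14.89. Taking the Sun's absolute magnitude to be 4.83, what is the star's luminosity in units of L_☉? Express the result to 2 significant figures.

L/L_☉ ≈ 1.0×10^-4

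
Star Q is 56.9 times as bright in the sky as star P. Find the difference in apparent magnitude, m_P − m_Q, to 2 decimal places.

m_P − m_Q ≈ 4.39

Pogson: Δm = −2.5 log₁₀(ratio) = −2.5 log₁₀(56.9) = −2.5 × 1.7551 = -4.388
Star Q is brighter so has the smaller magnitude: m_P − m_Q is positive.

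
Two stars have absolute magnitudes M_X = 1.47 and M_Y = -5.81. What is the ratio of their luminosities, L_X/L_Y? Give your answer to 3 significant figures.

L_X/L_Y ≈ 1.22×10^-3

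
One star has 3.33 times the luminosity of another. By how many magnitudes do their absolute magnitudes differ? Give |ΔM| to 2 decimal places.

|ΔM| ≈ 1.31

Pogson: ΔM = −2.5 log₁₀(ratio) = −2.5 log₁₀(3.33) = −2.5 × 0.5224 = -1.306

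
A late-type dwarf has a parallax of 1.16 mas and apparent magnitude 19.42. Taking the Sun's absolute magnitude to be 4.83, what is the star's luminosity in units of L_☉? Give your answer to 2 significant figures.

L/L_☉ ≈ 0.011

d = 1/p = 1000/1.16 mas = 862.1 pc
M = m − 5 log₁₀ d + 5 = 19.42 − 5·2.9355 + 5 = 9.742
M − M_☉ = 9.742 − 4.83 = 4.912
L/L_☉ = 10^(−0.4 × 4.912) = 0.01084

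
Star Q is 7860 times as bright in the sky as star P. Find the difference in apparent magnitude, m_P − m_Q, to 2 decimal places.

Pogson: Δm = −2.5 log₁₀(ratio) = −2.5 log₁₀(7860) = −2.5 × 3.8954 = -9.739
Star Q is brighter so has the smaller magnitude: m_P − m_Q is positive.

m_P − m_Q ≈ 9.74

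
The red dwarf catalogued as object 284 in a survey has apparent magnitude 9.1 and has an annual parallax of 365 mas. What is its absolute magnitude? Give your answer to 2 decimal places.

M ≈ 11.91

p = 365 mas = 0.365″ → d = 1/p = 2.740 pc
5 log₁₀(d/10 pc) = 5 log₁₀(2.740) − 5 = -2.811
M = m − 5 log₁₀(d/10) = 9.1 + 2.811 = 11.911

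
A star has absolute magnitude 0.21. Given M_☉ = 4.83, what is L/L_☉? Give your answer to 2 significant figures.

M − M_☉ = 0.21 − 4.83 = -4.620
L/L_☉ = 10^(−0.4 (M − M_☉)) = 10^1.848 = 70.47

L/L_☉ ≈ 70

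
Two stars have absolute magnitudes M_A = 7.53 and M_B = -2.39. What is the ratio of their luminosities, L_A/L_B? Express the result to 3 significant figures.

ΔM = M_A − M_B = 9.92
L_A/L_B = 10^(−0.4 ΔM) = 10^-3.968 = 1.076×10^-4

L_A/L_B ≈ 1.08×10^-4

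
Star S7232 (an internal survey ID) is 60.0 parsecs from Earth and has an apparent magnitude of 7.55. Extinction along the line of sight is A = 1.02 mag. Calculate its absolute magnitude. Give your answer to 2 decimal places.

M ≈ 2.64

5 log₁₀(d/10 pc) = 5 log₁₀(60.00) − 5 = 3.891
M = m − 5 log₁₀(d/10) − A = 7.55 − 3.891 − 1.02 = 2.639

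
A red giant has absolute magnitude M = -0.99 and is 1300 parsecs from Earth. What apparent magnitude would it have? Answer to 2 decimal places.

m ≈ 9.58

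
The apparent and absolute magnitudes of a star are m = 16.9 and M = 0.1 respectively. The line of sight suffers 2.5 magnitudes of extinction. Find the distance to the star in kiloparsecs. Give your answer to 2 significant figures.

d ≈ 7.2 kpc

m − M = 5 log₁₀(d/10 pc) + A  ⇒  16.9 − (0.1) − 2.5 = 5 log₁₀(d/10)
14.300 = 5 log₁₀(d/10)
log₁₀ d = (m − M − A)/5 + 1 = 3.8600
d = 10^3.8600 = 7244 pc
= 7.244 kpc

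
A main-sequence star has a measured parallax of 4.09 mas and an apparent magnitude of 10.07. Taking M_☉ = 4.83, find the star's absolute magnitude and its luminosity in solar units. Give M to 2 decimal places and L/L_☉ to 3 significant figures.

d = 1/p = 1000/4.09 mas = 244.5 pc
M = m − 5 log₁₀ d + 5 = 10.07 − 5·2.3883 + 5 = 3.129
M − M_☉ = 3.129 − 4.83 = -1.701
L/L_☉ = 10^(−0.4 × -1.701) = 4.792

M ≈ 3.13; L/L_☉ ≈ 4.79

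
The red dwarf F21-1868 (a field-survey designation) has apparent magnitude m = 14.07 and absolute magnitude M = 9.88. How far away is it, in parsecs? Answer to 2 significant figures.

d ≈ 69 pc

μ = m − M = 4.190
m − M = 5 log₁₀ d − 5
log₁₀ d = (m − M)/5 + 1 = 1.8380
d = 10^1.8380 = 68.87 pc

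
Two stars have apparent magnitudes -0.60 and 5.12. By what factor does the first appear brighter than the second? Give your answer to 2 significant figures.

190

Magnitude difference = -5.72
Flux ratio = 10^(−0.4 Δm) = 10^(−0.4 × -5.72) = 10^2.288 = 194.1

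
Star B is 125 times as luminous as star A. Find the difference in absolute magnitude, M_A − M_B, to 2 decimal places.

M_A − M_B ≈ 5.24

Pogson: ΔM = −2.5 log₁₀(ratio) = −2.5 log₁₀(125) = −2.5 × 2.0969 = -5.242
Star B is brighter so has the smaller magnitude: M_A − M_B is positive.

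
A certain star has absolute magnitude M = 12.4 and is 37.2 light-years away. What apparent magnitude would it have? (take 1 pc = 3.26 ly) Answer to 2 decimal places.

d = 37.2 ly / 3.26 = 11.41 pc
m = M + 5 log₁₀ d − 5 = 12.4 + 5·1.0573 − 5 = 12.687

m ≈ 12.69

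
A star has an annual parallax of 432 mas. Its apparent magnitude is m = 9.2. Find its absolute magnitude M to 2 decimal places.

M ≈ 12.38

p = 432 mas = 0.432″ → d = 1/p = 2.315 pc
5 log₁₀(d/10 pc) = 5 log₁₀(2.315) − 5 = -3.177
M = m − 5 log₁₀(d/10) = 9.2 + 3.177 = 12.377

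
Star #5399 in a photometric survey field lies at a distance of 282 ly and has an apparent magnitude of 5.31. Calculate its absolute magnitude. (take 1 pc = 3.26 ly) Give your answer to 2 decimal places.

d = 282 ly / 3.26 = 86.50 pc
5 log₁₀(d/10 pc) = 5 log₁₀(86.50) − 5 = 4.685
M = m − 5 log₁₀(d/10) = 5.31 − 4.685 = 0.625

M ≈ 0.62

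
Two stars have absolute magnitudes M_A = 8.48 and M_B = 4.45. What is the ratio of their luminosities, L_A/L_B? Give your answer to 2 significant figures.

L_A/L_B ≈ 0.024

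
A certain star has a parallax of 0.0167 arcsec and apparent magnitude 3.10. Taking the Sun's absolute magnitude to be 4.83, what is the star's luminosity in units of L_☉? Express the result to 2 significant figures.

L/L_☉ ≈ 180

d = 1/p = 1/0.0167″ = 59.88 pc
M = m − 5 log₁₀ d + 5 = 3.10 − 5·1.7773 + 5 = -0.786
M − M_☉ = -0.786 − 4.83 = -5.616
L/L_☉ = 10^(−0.4 × -5.616) = 176.4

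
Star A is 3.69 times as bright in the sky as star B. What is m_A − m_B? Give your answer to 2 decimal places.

m_A − m_B ≈ -1.42

Pogson: Δm = −2.5 log₁₀(ratio) = −2.5 log₁₀(3.69) = −2.5 × 0.5670 = -1.418
Star A is brighter, so it has the smaller magnitude: the difference is negative.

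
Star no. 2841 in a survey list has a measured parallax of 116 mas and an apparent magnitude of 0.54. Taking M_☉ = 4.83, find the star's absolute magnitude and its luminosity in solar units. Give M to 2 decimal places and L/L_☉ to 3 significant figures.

M ≈ 0.86; L/L_☉ ≈ 38.6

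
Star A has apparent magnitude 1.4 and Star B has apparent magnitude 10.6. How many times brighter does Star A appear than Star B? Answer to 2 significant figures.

Δm = 1.4 − (10.6) = -9.2
Flux ratio = 10^(−0.4 Δm) = 10^(−0.4 × -9.2) = 10^3.680 = 4786

4800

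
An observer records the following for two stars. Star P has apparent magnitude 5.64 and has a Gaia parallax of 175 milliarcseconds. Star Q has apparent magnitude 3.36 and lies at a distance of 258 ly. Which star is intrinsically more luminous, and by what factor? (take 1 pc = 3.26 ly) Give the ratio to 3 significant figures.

Star Q is more luminous, by a factor of 1570.

Star P: p = 175 mas = 0.175″ → d = 1/p = 5.714 pc
Star P: M = m − 5 log₁₀ d + 5 = 5.64 − 5·0.7570 + 5 = 6.855
Star Q: d = 258 ly / 3.26 = 79.14 pc
Star Q: M = m − 5 log₁₀ d + 5 = 3.36 − 5·1.8984 + 5 = -1.132
ΔM = M_P − M_Q = 6.855 − (-1.132) = 7.987; smaller M is more luminous → Star Q.
L ratio = 10^(0.4 |ΔM|) = 10^3.195 = 1566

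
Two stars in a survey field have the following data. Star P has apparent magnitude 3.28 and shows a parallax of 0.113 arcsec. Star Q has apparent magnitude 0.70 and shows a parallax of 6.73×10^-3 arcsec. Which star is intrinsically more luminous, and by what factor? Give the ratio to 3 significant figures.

Star Q is more luminous, by a factor of 3030.

Star P: d = 1/p = 1/0.113″ = 8.850 pc
Star P: M = m − 5 log₁₀ d + 5 = 3.28 − 5·0.9469 + 5 = 3.545
Star Q: d = 1/p = 1/6.73×10^-3″ = 148.6 pc
Star Q: M = m − 5 log₁₀ d + 5 = 0.70 − 5·2.1720 + 5 = -5.160
ΔM = M_P − M_Q = 3.545 − (-5.160) = 8.705; smaller M is more luminous → Star Q.
L ratio = 10^(0.4 |ΔM|) = 10^3.482 = 3035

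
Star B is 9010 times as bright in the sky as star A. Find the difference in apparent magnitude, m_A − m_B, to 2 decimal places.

Pogson: Δm = −2.5 log₁₀(ratio) = −2.5 log₁₀(9010) = −2.5 × 3.9547 = -9.887
Star B is brighter so has the smaller magnitude: m_A − m_B is positive.

m_A − m_B ≈ 9.89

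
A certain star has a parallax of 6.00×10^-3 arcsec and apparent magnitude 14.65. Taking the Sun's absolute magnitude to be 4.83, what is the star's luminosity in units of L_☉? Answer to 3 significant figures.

d = 1/p = 1/6.00×10^-3″ = 166.7 pc
M = m − 5 log₁₀ d + 5 = 14.65 − 5·2.2218 + 5 = 8.541
M − M_☉ = 8.541 − 4.83 = 3.711
L/L_☉ = 10^(−0.4 × 3.711) = 0.03279

L/L_☉ ≈ 0.0328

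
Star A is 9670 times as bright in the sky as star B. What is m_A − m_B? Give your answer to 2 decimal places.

m_A − m_B ≈ -9.96

Pogson: Δm = −2.5 log₁₀(ratio) = −2.5 log₁₀(9670) = −2.5 × 3.9854 = -9.964
Star A is brighter, so it has the smaller magnitude: the difference is negative.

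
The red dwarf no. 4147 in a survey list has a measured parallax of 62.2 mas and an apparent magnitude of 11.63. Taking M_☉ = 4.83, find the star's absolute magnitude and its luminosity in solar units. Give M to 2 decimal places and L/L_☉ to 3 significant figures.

M ≈ 10.60; L/L_☉ ≈ 4.93×10^-3

d = 1/p = 1000/62.2 mas = 16.08 pc
M = m − 5 log₁₀ d + 5 = 11.63 − 5·1.2062 + 5 = 10.599
M − M_☉ = 10.599 − 4.83 = 5.769
L/L_☉ = 10^(−0.4 × 5.769) = 4.925×10^-3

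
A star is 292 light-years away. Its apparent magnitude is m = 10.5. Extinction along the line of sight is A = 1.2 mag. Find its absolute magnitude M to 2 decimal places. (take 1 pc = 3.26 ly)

M ≈ 4.54

d = 292 ly / 3.26 = 89.57 pc
5 log₁₀(d/10 pc) = 5 log₁₀(89.57) − 5 = 4.761
M = m − 5 log₁₀(d/10) − A = 10.5 − 4.761 − 1.2 = 4.539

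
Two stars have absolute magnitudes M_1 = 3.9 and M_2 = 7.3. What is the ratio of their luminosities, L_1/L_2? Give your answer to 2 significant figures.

ΔM = M_1 − M_2 = -3.4
L_1/L_2 = 10^(−0.4 ΔM) = 10^1.360 = 22.91

L_1/L_2 ≈ 23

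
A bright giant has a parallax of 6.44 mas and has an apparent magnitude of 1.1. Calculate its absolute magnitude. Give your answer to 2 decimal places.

p = 6.44 mas = 6.44×10^-3″ → d = 1/p = 155.3 pc
5 log₁₀(d/10 pc) = 5 log₁₀(155.3) − 5 = 5.956
M = m − 5 log₁₀(d/10) = 1.1 − 5.956 = -4.856

M ≈ -4.86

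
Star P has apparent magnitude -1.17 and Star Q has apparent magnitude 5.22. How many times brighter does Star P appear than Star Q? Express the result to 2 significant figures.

Δm = -1.17 − (5.22) = -6.39
Flux ratio = 10^(−0.4 Δm) = 10^(−0.4 × -6.39) = 10^2.556 = 359.7

360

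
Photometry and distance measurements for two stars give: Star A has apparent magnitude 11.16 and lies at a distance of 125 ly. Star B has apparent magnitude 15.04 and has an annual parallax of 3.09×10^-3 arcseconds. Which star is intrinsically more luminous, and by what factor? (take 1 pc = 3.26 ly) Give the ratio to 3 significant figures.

Star B is more luminous, by a factor of 2.00.

Star A: d = 125 ly / 3.26 = 38.34 pc
Star A: M = m − 5 log₁₀ d + 5 = 11.16 − 5·1.5837 + 5 = 8.242
Star B: d = 1/p = 1/3.09×10^-3″ = 323.6 pc
Star B: M = m − 5 log₁₀ d + 5 = 15.04 − 5·2.5100 + 5 = 7.490
ΔM = M_A − M_B = 8.242 − (7.490) = 0.752; smaller M is more luminous → Star B.
L ratio = 10^(0.4 |ΔM|) = 10^0.301 = 1.998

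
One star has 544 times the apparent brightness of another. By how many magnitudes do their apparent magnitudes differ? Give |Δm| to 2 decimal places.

Pogson: Δm = −2.5 log₁₀(ratio) = −2.5 log₁₀(544) = −2.5 × 2.7356 = -6.839

|Δm| ≈ 6.84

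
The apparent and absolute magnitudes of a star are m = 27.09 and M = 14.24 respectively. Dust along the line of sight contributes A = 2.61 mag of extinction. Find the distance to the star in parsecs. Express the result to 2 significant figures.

d ≈ 1100 pc

m − M = 5 log₁₀(d/10 pc) + A  ⇒  27.09 − (14.24) − 2.61 = 5 log₁₀(d/10)
10.240 = 5 log₁₀(d/10)
log₁₀ d = (m − M − A)/5 + 1 = 3.0480
d = 10^3.0480 = 1117 pc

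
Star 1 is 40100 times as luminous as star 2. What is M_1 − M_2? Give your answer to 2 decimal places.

Pogson: ΔM = −2.5 log₁₀(ratio) = −2.5 log₁₀(40100) = −2.5 × 4.6031 = -11.508
Star 1 is brighter, so it has the smaller magnitude: the difference is negative.

M_1 − M_2 ≈ -11.51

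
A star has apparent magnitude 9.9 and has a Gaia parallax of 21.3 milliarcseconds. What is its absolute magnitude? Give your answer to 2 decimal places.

p = 21.3 mas = 0.0213″ → d = 1/p = 46.95 pc
5 log₁₀(d/10 pc) = 5 log₁₀(46.95) − 5 = 3.358
M = m − 5 log₁₀(d/10) = 9.9 − 3.358 = 6.542

M ≈ 6.54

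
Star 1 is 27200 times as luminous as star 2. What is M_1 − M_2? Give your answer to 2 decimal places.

M_1 − M_2 ≈ -11.09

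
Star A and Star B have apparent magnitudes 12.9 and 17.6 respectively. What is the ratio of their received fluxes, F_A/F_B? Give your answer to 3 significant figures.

Δm = 12.9 − (17.6) = -4.7
Flux ratio = 10^(−0.4 Δm) = 10^(−0.4 × -4.7) = 10^1.880 = 75.86

F_A/F_B ≈ 75.9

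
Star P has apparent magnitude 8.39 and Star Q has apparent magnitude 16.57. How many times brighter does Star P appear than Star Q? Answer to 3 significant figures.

1870

Δm = 8.39 − (16.57) = -8.18
Flux ratio = 10^(−0.4 Δm) = 10^(−0.4 × -8.18) = 10^3.272 = 1871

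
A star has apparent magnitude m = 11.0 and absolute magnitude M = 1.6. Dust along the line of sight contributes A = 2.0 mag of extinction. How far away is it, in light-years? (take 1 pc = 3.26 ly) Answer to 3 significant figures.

d ≈ 985 ly

m − M = 5 log₁₀(d/10 pc) + A  ⇒  11.0 − (1.6) − 2.0 = 5 log₁₀(d/10)
7.400 = 5 log₁₀(d/10)
log₁₀ d = (m − M − A)/5 + 1 = 2.4800
d = 10^2.4800 = 302.0 pc
= 984.5 ly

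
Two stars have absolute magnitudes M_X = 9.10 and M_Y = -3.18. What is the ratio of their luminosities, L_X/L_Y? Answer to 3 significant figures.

L_X/L_Y ≈ 1.22×10^-5

ΔM = M_X − M_Y = 12.28
L_X/L_Y = 10^(−0.4 ΔM) = 10^-4.912 = 1.225×10^-5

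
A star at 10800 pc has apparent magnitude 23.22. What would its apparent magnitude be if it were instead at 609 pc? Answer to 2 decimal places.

m ≈ 16.98

Flux ∝ 1/d², so Δm = 5 log₁₀(d₂/d₁) = 5 log₁₀(609/10800) = -6.244
m₂ = m₁ + Δm = 23.22 + (-6.244) = 16.976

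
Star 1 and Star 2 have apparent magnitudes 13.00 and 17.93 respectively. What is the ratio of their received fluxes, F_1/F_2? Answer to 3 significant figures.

F_1/F_2 ≈ 93.8

Magnitude difference = -4.93
Flux ratio = 10^(−0.4 Δm) = 10^(−0.4 × -4.93) = 10^1.972 = 93.76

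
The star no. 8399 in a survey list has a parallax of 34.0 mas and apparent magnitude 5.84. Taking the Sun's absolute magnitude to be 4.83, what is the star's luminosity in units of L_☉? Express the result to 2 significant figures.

L/L_☉ ≈ 3.4

d = 1/p = 1000/34.0 mas = 29.41 pc
M = m − 5 log₁₀ d + 5 = 5.84 − 5·1.4685 + 5 = 3.497
M − M_☉ = 3.497 − 4.83 = -1.333
L/L_☉ = 10^(−0.4 × -1.333) = 3.412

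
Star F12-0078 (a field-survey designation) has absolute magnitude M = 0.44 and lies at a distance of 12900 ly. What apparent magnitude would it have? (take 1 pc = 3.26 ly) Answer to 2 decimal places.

d = 12900 ly / 3.26 = 3957 pc
m = M + 5 log₁₀ d − 5 = 0.44 + 5·3.5974 − 5 = 13.427

m ≈ 13.43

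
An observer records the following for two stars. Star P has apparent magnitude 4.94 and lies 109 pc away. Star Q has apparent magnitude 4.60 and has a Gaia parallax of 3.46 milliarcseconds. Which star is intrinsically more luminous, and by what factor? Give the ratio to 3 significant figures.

Star Q is more luminous, by a factor of 9.62.

Star P: M = m − 5 log₁₀ d + 5 = 4.94 − 5·2.0374 + 5 = -0.247
Star Q: p = 3.46 mas = 3.46×10^-3″ → d = 1/p = 289.0 pc
Star Q: M = m − 5 log₁₀ d + 5 = 4.60 − 5·2.4609 + 5 = -2.705
ΔM = M_P − M_Q = -0.247 − (-2.705) = 2.457; smaller M is more luminous → Star Q.
L ratio = 10^(0.4 |ΔM|) = 10^0.983 = 9.616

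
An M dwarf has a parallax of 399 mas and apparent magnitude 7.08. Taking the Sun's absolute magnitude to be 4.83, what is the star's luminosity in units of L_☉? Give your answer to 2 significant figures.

d = 1/p = 1000/399 mas = 2.506 pc
M = m − 5 log₁₀ d + 5 = 7.08 − 5·0.3990 + 5 = 10.085
M − M_☉ = 10.085 − 4.83 = 5.255
L/L_☉ = 10^(−0.4 × 5.255) = 7.908×10^-3

L/L_☉ ≈ 7.9×10^-3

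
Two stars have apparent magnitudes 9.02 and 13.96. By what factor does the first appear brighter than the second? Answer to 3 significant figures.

94.6

Δm = 9.02 − (13.96) = -4.94
Flux ratio = 10^(−0.4 Δm) = 10^(−0.4 × -4.94) = 10^1.976 = 94.62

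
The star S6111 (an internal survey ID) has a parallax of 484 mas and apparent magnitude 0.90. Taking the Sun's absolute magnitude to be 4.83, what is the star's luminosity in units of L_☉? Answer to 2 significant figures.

d = 1/p = 1000/484 mas = 2.066 pc
M = m − 5 log₁₀ d + 5 = 0.90 − 5·0.3152 + 5 = 4.324
M − M_☉ = 4.324 − 4.83 = -0.506
L/L_☉ = 10^(−0.4 × -0.506) = 1.593

L/L_☉ ≈ 1.6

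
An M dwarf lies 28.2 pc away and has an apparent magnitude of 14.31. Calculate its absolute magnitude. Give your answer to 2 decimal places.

M ≈ 12.06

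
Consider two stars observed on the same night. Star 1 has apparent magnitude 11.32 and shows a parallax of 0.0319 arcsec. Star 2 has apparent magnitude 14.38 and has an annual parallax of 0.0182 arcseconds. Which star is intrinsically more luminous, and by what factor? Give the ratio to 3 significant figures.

Star 1 is more luminous, by a factor of 5.45.

Star 1: d = 1/p = 1/0.0319″ = 31.35 pc
Star 1: M = m − 5 log₁₀ d + 5 = 11.32 − 5·1.4962 + 5 = 8.839
Star 2: d = 1/p = 1/0.0182″ = 54.95 pc
Star 2: M = m − 5 log₁₀ d + 5 = 14.38 − 5·1.7399 + 5 = 10.680
ΔM = M_1 − M_2 = 8.839 − (10.680) = -1.841; smaller M is more luminous → Star 1.
L ratio = 10^(0.4 |ΔM|) = 10^0.737 = 5.452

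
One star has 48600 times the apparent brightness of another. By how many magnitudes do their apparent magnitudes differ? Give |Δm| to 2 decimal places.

Pogson: Δm = −2.5 log₁₀(ratio) = −2.5 log₁₀(48600) = −2.5 × 4.6866 = -11.717

|Δm| ≈ 11.72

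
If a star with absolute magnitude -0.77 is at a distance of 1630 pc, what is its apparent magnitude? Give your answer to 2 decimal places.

m ≈ 10.29

m = M + 5 log₁₀ d − 5 = -0.77 + 5·3.2122 − 5 = 10.291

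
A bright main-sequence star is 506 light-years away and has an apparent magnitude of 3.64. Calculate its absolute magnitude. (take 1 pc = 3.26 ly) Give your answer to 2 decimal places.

M ≈ -2.31

d = 506 ly / 3.26 = 155.2 pc
5 log₁₀(d/10 pc) = 5 log₁₀(155.2) − 5 = 5.955
M = m − 5 log₁₀(d/10) = 3.64 − 5.955 = -2.315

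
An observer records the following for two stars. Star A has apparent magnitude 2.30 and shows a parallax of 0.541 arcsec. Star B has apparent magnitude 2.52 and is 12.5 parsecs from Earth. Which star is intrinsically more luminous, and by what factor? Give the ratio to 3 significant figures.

Star A: d = 1/p = 1/0.541″ = 1.848 pc
Star A: M = m − 5 log₁₀ d + 5 = 2.30 − 5·0.2668 + 5 = 5.966
Star B: M = m − 5 log₁₀ d + 5 = 2.52 − 5·1.0969 + 5 = 2.035
ΔM = M_A − M_B = 5.966 − (2.035) = 3.931; smaller M is more luminous → Star B.
L ratio = 10^(0.4 |ΔM|) = 10^1.572 = 37.34

Star B is more luminous, by a factor of 37.3.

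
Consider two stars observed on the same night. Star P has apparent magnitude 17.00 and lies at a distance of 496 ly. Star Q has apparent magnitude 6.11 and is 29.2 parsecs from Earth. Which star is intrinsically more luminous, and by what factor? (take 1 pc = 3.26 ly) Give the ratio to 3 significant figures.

Star P: d = 496 ly / 3.26 = 152.1 pc
Star P: M = m − 5 log₁₀ d + 5 = 17.00 − 5·2.1823 + 5 = 11.089
Star Q: M = m − 5 log₁₀ d + 5 = 6.11 − 5·1.4654 + 5 = 3.783
ΔM = M_P − M_Q = 11.089 − (3.783) = 7.306; smaller M is more luminous → Star Q.
L ratio = 10^(0.4 |ΔM|) = 10^2.922 = 836.1

Star Q is more luminous, by a factor of 836.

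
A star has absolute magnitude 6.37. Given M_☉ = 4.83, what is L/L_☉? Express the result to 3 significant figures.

L/L_☉ ≈ 0.242

M − M_☉ = 6.37 − 4.83 = 1.540
L/L_☉ = 10^(−0.4 (M − M_☉)) = 10^-0.616 = 0.2421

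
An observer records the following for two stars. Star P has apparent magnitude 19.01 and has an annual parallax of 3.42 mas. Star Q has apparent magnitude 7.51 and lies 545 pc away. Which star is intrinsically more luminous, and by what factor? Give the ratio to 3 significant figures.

Star Q is more luminous, by a factor of 138000.

Star P: p = 3.42 mas = 3.42×10^-3″ → d = 1/p = 292.4 pc
Star P: M = m − 5 log₁₀ d + 5 = 19.01 − 5·2.4660 + 5 = 11.680
Star Q: M = m − 5 log₁₀ d + 5 = 7.51 − 5·2.7364 + 5 = -1.172
ΔM = M_P − M_Q = 11.680 − (-1.172) = 12.852; smaller M is more luminous → Star Q.
L ratio = 10^(0.4 |ΔM|) = 10^5.141 = 138300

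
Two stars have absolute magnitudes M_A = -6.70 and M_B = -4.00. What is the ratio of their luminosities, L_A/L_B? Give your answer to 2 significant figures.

ΔM = M_A − M_B = -2.70
L_A/L_B = 10^(−0.4 ΔM) = 10^1.080 = 12.02

L_A/L_B ≈ 12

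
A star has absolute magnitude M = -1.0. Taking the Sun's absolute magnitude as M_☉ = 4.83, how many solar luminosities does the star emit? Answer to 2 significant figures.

L/L_☉ ≈ 210

M − M_☉ = -1.0 − 4.83 = -5.830
L/L_☉ = 10^(−0.4 (M − M_☉)) = 10^2.332 = 214.8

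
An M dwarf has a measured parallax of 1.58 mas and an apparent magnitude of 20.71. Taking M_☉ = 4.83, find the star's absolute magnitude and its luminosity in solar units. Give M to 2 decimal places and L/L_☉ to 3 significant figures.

M ≈ 11.70; L/L_☉ ≈ 1.78×10^-3

d = 1/p = 1000/1.58 mas = 632.9 pc
M = m − 5 log₁₀ d + 5 = 20.71 − 5·2.8013 + 5 = 11.703
M − M_☉ = 11.703 − 4.83 = 6.873
L/L_☉ = 10^(−0.4 × 6.873) = 1.781×10^-3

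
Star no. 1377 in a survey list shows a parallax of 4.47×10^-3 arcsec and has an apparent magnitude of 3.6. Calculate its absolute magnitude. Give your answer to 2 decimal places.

M ≈ -3.15

d = 1/p = 1/4.47×10^-3″ = 223.7 pc
5 log₁₀(d/10 pc) = 5 log₁₀(223.7) − 5 = 6.748
M = m − 5 log₁₀(d/10) = 3.6 − 6.748 = -3.148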